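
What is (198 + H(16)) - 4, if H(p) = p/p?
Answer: 195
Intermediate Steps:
H(p) = 1
(198 + H(16)) - 4 = (198 + 1) - 4 = 199 - 4 = 195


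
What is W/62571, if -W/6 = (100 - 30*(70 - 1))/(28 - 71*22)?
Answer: -1970/15997319 ≈ -0.00012315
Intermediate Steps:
W = -5910/767 (W = -6*(100 - 30*(70 - 1))/(28 - 71*22) = -6*(100 - 30*69)/(28 - 1562) = -6*(100 - 2070)/(-1534) = -(-11820)*(-1)/1534 = -6*985/767 = -5910/767 ≈ -7.7053)
W/62571 = -5910/767/62571 = -5910/767*1/62571 = -1970/15997319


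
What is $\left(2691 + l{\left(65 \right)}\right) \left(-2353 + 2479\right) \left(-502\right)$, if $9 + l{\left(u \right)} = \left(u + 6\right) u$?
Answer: $-461549844$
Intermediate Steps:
$l{\left(u \right)} = -9 + u \left(6 + u\right)$ ($l{\left(u \right)} = -9 + \left(u + 6\right) u = -9 + \left(6 + u\right) u = -9 + u \left(6 + u\right)$)
$\left(2691 + l{\left(65 \right)}\right) \left(-2353 + 2479\right) \left(-502\right) = \left(2691 + \left(-9 + 65^{2} + 6 \cdot 65\right)\right) \left(-2353 + 2479\right) \left(-502\right) = \left(2691 + \left(-9 + 4225 + 390\right)\right) 126 \left(-502\right) = \left(2691 + 4606\right) 126 \left(-502\right) = 7297 \cdot 126 \left(-502\right) = 919422 \left(-502\right) = -461549844$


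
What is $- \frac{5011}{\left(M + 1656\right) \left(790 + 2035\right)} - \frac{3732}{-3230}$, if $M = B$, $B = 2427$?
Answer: $\frac{4303047517}{3725635425} \approx 1.155$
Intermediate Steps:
$M = 2427$
$- \frac{5011}{\left(M + 1656\right) \left(790 + 2035\right)} - \frac{3732}{-3230} = - \frac{5011}{\left(2427 + 1656\right) \left(790 + 2035\right)} - \frac{3732}{-3230} = - \frac{5011}{4083 \cdot 2825} - - \frac{1866}{1615} = - \frac{5011}{11534475} + \frac{1866}{1615} = \frac{4303047517}{3725635425}$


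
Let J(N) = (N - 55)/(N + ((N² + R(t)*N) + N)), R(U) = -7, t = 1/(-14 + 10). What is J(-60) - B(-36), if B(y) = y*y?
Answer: -1010903/780 ≈ -1296.0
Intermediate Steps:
t = -¼ (t = 1/(-4) = -¼ ≈ -0.25000)
J(N) = (-55 + N)/(N² - 5*N) (J(N) = (N - 55)/(N + ((N² - 7*N) + N)) = (-55 + N)/(N + (N² - 6*N)) = (-55 + N)/(N² - 5*N))
B(y) = y²
J(-60) - B(-36) = (-55 - 60)/((-60)*(-5 - 60)) - 1*(-36)² = -1/60*(-115)/(-65) - 1*1296 = -1/60*(-1/65)*(-115) - 1296 = -23/780 - 1296 = -1010903/780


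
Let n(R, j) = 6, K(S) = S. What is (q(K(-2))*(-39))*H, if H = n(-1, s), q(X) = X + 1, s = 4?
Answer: 234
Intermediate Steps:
q(X) = 1 + X
H = 6
(q(K(-2))*(-39))*H = ((1 - 2)*(-39))*6 = -1*(-39)*6 = 39*6 = 234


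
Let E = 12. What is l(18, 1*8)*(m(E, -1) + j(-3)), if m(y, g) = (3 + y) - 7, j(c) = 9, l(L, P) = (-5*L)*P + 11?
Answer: -12053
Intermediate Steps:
l(L, P) = 11 - 5*L*P (l(L, P) = -5*L*P + 11 = 11 - 5*L*P)
m(y, g) = -4 + y
l(18, 1*8)*(m(E, -1) + j(-3)) = (11 - 5*18*1*8)*((-4 + 12) + 9) = (11 - 5*18*8)*(8 + 9) = (11 - 720)*17 = -709*17 = -12053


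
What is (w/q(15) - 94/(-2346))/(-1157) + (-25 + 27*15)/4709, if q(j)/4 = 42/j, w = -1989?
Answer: 4929456521/21052281432 ≈ 0.23415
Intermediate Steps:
q(j) = 168/j (q(j) = 4*(42/j) = 168/j)
(w/q(15) - 94/(-2346))/(-1157) + (-25 + 27*15)/4709 = (-1989/(168/15) - 94/(-2346))/(-1157) + (-25 + 27*15)/4709 = (-1989/(168*(1/15)) - 94*(-1/2346))*(-1/1157) + (-25 + 405)*(1/4709) = (-1989/56/5 + 47/1173)*(-1/1157) + 380*(1/4709) = (-1989*5/56 + 47/1173)*(-1/1157) + 380/4709 = (-9945/56 + 47/1173)*(-1/1157) + 380/4709 = -11662853/65688*(-1/1157) + 380/4709 = 11662853/76001016 + 380/4709 = 4929456521/21052281432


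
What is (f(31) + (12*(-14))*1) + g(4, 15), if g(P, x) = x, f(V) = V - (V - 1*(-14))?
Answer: -167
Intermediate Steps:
f(V) = -14 (f(V) = V - (V + 14) = V - (14 + V) = V + (-14 - V) = -14)
(f(31) + (12*(-14))*1) + g(4, 15) = (-14 + (12*(-14))*1) + 15 = (-14 - 168*1) + 15 = (-14 - 168) + 15 = -182 + 15 = -167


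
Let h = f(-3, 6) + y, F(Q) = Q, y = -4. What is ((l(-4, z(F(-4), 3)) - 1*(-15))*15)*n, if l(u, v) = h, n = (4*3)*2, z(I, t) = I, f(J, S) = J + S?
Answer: 5040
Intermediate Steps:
n = 24 (n = 12*2 = 24)
h = -1 (h = (-3 + 6) - 4 = 3 - 4 = -1)
l(u, v) = -1
((l(-4, z(F(-4), 3)) - 1*(-15))*15)*n = ((-1 - 1*(-15))*15)*24 = ((-1 + 15)*15)*24 = (14*15)*24 = 210*24 = 5040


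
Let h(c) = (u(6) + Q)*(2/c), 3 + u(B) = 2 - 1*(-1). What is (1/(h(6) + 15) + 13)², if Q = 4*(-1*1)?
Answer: 287296/1681 ≈ 170.91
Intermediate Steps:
u(B) = 0 (u(B) = -3 + (2 - 1*(-1)) = -3 + (2 + 1) = -3 + 3 = 0)
Q = -4 (Q = 4*(-1) = -4)
h(c) = -8/c (h(c) = (0 - 4)*(2/c) = -8/c)
(1/(h(6) + 15) + 13)² = (1/(-8/6 + 15) + 13)² = (1/(-8*⅙ + 15) + 13)² = (1/(-4/3 + 15) + 13)² = (1/(41/3) + 13)² = (3/41 + 13)² = (536/41)² = 287296/1681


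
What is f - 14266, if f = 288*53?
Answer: 998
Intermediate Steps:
f = 15264
f - 14266 = 15264 - 14266 = 998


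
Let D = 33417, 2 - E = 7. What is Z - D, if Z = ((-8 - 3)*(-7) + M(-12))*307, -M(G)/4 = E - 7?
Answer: 4958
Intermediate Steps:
E = -5 (E = 2 - 1*7 = 2 - 7 = -5)
M(G) = 48 (M(G) = -4*(-5 - 7) = -4*(-12) = 48)
Z = 38375 (Z = ((-8 - 3)*(-7) + 48)*307 = (-11*(-7) + 48)*307 = (77 + 48)*307 = 125*307 = 38375)
Z - D = 38375 - 1*33417 = 38375 - 33417 = 4958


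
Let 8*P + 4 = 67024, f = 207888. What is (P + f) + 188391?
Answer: 809313/2 ≈ 4.0466e+5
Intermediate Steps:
P = 16755/2 (P = -½ + (⅛)*67024 = -½ + 8378 = 16755/2 ≈ 8377.5)
(P + f) + 188391 = (16755/2 + 207888) + 188391 = 432531/2 + 188391 = 809313/2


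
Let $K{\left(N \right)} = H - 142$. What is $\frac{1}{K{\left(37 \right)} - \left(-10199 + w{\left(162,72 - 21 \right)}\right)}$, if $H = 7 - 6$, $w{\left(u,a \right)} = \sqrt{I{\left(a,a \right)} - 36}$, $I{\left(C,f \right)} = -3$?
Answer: $\frac{10058}{101163403} + \frac{i \sqrt{39}}{101163403} \approx 9.9423 \cdot 10^{-5} + 6.1732 \cdot 10^{-8} i$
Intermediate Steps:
$w{\left(u,a \right)} = i \sqrt{39}$ ($w{\left(u,a \right)} = \sqrt{-3 - 36} = \sqrt{-39} = i \sqrt{39}$)
$H = 1$ ($H = 7 - 6 = 1$)
$K{\left(N \right)} = -141$ ($K{\left(N \right)} = 1 - 142 = -141$)
$\frac{1}{K{\left(37 \right)} - \left(-10199 + w{\left(162,72 - 21 \right)}\right)} = \frac{1}{-141 + \left(10199 - i \sqrt{39}\right)} = \frac{1}{10058 - i \sqrt{39}}$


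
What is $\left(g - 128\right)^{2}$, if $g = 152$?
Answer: $576$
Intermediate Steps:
$\left(g - 128\right)^{2} = \left(152 - 128\right)^{2} = 24^{2} = 576$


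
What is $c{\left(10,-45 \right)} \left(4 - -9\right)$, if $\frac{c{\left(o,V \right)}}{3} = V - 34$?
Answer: $-3081$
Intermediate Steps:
$c{\left(o,V \right)} = -102 + 3 V$ ($c{\left(o,V \right)} = 3 \left(V - 34\right) = 3 \left(-34 + V\right) = -102 + 3 V$)
$c{\left(10,-45 \right)} \left(4 - -9\right) = \left(-102 + 3 \left(-45\right)\right) \left(4 - -9\right) = \left(-102 - 135\right) \left(4 + 9\right) = \left(-237\right) 13 = -3081$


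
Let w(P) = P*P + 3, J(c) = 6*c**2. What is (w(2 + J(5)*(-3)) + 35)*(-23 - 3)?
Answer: -5219292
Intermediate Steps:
w(P) = 3 + P**2 (w(P) = P**2 + 3 = 3 + P**2)
(w(2 + J(5)*(-3)) + 35)*(-23 - 3) = ((3 + (2 + (6*5**2)*(-3))**2) + 35)*(-23 - 3) = ((3 + (2 + (6*25)*(-3))**2) + 35)*(-26) = ((3 + (2 + 150*(-3))**2) + 35)*(-26) = ((3 + (2 - 450)**2) + 35)*(-26) = ((3 + (-448)**2) + 35)*(-26) = ((3 + 200704) + 35)*(-26) = (200707 + 35)*(-26) = 200742*(-26) = -5219292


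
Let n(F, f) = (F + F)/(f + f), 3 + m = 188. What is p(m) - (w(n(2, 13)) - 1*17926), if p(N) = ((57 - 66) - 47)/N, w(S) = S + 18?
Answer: 43067642/2405 ≈ 17908.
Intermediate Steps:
m = 185 (m = -3 + 188 = 185)
n(F, f) = F/f (n(F, f) = (2*F)/((2*f)) = (2*F)*(1/(2*f)) = F/f)
w(S) = 18 + S
p(N) = -56/N (p(N) = (-9 - 47)/N = -56/N)
p(m) - (w(n(2, 13)) - 1*17926) = -56/185 - ((18 + 2/13) - 1*17926) = -56*1/185 - ((18 + 2*(1/13)) - 17926) = -56/185 - ((18 + 2/13) - 17926) = -56/185 - (236/13 - 17926) = -56/185 - 1*(-232802/13) = -56/185 + 232802/13 = 43067642/2405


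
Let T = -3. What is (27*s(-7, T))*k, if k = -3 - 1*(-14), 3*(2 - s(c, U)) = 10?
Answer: -396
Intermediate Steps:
s(c, U) = -4/3 (s(c, U) = 2 - ⅓*10 = 2 - 10/3 = -4/3)
k = 11 (k = -3 + 14 = 11)
(27*s(-7, T))*k = (27*(-4/3))*11 = -36*11 = -396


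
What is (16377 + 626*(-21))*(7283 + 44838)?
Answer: 168402951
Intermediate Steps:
(16377 + 626*(-21))*(7283 + 44838) = (16377 - 13146)*52121 = 3231*52121 = 168402951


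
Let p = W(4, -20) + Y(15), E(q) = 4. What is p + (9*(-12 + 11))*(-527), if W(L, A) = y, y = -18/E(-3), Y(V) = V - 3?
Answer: 9501/2 ≈ 4750.5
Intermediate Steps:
Y(V) = -3 + V
y = -9/2 (y = -18/4 = -18*¼ = -9/2 ≈ -4.5000)
W(L, A) = -9/2
p = 15/2 (p = -9/2 + (-3 + 15) = -9/2 + 12 = 15/2 ≈ 7.5000)
p + (9*(-12 + 11))*(-527) = 15/2 + (9*(-12 + 11))*(-527) = 15/2 + (9*(-1))*(-527) = 15/2 - 9*(-527) = 15/2 + 4743 = 9501/2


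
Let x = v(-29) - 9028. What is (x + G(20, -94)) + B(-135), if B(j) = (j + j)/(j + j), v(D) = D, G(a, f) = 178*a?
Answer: -5496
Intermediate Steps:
x = -9057 (x = -29 - 9028 = -9057)
B(j) = 1 (B(j) = (2*j)/((2*j)) = (2*j)*(1/(2*j)) = 1)
(x + G(20, -94)) + B(-135) = (-9057 + 178*20) + 1 = (-9057 + 3560) + 1 = -5497 + 1 = -5496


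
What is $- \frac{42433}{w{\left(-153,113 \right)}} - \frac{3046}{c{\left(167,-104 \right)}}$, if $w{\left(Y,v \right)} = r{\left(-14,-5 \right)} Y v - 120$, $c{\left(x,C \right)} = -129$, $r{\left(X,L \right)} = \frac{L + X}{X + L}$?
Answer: $\frac{19500557}{748587} \approx 26.05$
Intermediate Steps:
$r{\left(X,L \right)} = 1$ ($r{\left(X,L \right)} = \frac{L + X}{L + X} = 1$)
$w{\left(Y,v \right)} = -120 + Y v$ ($w{\left(Y,v \right)} = 1 Y v - 120 = Y v - 120 = -120 + Y v$)
$- \frac{42433}{w{\left(-153,113 \right)}} - \frac{3046}{c{\left(167,-104 \right)}} = - \frac{42433}{-120 - 17289} - \frac{3046}{-129} = - \frac{42433}{-120 - 17289} - - \frac{3046}{129} = - \frac{42433}{-17409} + \frac{3046}{129} = \left(-42433\right) \left(- \frac{1}{17409}\right) + \frac{3046}{129} = \frac{42433}{17409} + \frac{3046}{129} = \frac{19500557}{748587}$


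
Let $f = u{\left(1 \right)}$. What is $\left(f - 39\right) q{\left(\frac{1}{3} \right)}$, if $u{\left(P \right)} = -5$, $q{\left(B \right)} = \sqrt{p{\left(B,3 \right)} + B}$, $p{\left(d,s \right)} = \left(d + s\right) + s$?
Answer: $- \frac{88 \sqrt{15}}{3} \approx -113.61$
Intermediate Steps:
$p{\left(d,s \right)} = d + 2 s$
$q{\left(B \right)} = \sqrt{6 + 2 B}$ ($q{\left(B \right)} = \sqrt{\left(B + 2 \cdot 3\right) + B} = \sqrt{\left(B + 6\right) + B} = \sqrt{\left(6 + B\right) + B} = \sqrt{6 + 2 B}$)
$f = -5$
$\left(f - 39\right) q{\left(\frac{1}{3} \right)} = \left(-5 - 39\right) \sqrt{6 + \frac{2}{3}} = - 44 \sqrt{6 + 2 \cdot \frac{1}{3}} = - 44 \sqrt{6 + \frac{2}{3}} = - 44 \sqrt{\frac{20}{3}} = - 44 \frac{2 \sqrt{15}}{3} = - \frac{88 \sqrt{15}}{3}$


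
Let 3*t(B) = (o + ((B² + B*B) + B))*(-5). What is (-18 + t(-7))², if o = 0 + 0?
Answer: 259081/9 ≈ 28787.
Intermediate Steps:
o = 0
t(B) = -10*B²/3 - 5*B/3 (t(B) = ((0 + ((B² + B*B) + B))*(-5))/3 = ((0 + ((B² + B²) + B))*(-5))/3 = ((0 + (2*B² + B))*(-5))/3 = ((0 + (B + 2*B²))*(-5))/3 = ((B + 2*B²)*(-5))/3 = (-10*B² - 5*B)/3 = -10*B²/3 - 5*B/3)
(-18 + t(-7))² = (-18 + (5/3)*(-7)*(-1 - 2*(-7)))² = (-18 + (5/3)*(-7)*(-1 + 14))² = (-18 + (5/3)*(-7)*13)² = (-18 - 455/3)² = (-509/3)² = 259081/9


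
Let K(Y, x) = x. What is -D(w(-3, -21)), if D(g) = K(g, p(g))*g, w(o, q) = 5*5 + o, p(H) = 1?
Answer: -22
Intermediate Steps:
w(o, q) = 25 + o
D(g) = g (D(g) = 1*g = g)
-D(w(-3, -21)) = -(25 - 3) = -1*22 = -22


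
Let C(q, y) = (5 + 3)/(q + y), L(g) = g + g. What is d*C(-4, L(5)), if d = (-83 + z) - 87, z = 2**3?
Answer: -216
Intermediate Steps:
L(g) = 2*g
z = 8
C(q, y) = 8/(q + y)
d = -162 (d = (-83 + 8) - 87 = -75 - 87 = -162)
d*C(-4, L(5)) = -1296/(-4 + 2*5) = -1296/(-4 + 10) = -1296/6 = -162*4/3 = -216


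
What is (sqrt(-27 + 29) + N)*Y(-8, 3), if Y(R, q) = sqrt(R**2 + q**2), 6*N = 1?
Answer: sqrt(146) + sqrt(73)/6 ≈ 13.507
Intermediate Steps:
N = 1/6 (N = (1/6)*1 = 1/6 ≈ 0.16667)
(sqrt(-27 + 29) + N)*Y(-8, 3) = (sqrt(-27 + 29) + 1/6)*sqrt((-8)**2 + 3**2) = (sqrt(2) + 1/6)*sqrt(64 + 9) = (1/6 + sqrt(2))*sqrt(73) = sqrt(73)*(1/6 + sqrt(2))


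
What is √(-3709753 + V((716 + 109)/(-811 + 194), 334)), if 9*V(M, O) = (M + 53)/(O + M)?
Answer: I*√1406586773108783365/615759 ≈ 1926.1*I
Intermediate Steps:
V(M, O) = (53 + M)/(9*(M + O)) (V(M, O) = ((M + 53)/(O + M))/9 = ((53 + M)/(M + O))/9 = (53 + M)/(9*(M + O)))
√(-3709753 + V((716 + 109)/(-811 + 194), 334)) = √(-3709753 + (53 + (716 + 109)/(-811 + 194))/(9*((716 + 109)/(-811 + 194) + 334))) = √(-3709753 + (53 + 825/(-617))/(9*(825/(-617) + 334))) = √(-3709753 + (53 + 825*(-1/617))/(9*(825*(-1/617) + 334))) = √(-3709753 + (53 - 825/617)/(9*(-825/617 + 334))) = √(-3709753 + (⅑)*(31876/617)/(205253/617)) = √(-3709753 + (⅑)*(617/205253)*(31876/617)) = √(-3709753 + 31876/1847277) = √(-6852941360705/1847277) = I*√1406586773108783365/615759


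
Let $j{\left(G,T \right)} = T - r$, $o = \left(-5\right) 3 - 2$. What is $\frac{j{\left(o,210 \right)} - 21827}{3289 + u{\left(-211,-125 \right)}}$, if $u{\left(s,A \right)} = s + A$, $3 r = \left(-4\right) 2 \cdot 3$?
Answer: $- \frac{21609}{2953} \approx -7.3176$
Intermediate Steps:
$r = -8$ ($r = \frac{\left(-4\right) 2 \cdot 3}{3} = \frac{\left(-8\right) 3}{3} = \frac{1}{3} \left(-24\right) = -8$)
$u{\left(s,A \right)} = A + s$
$o = -17$ ($o = -15 - 2 = -17$)
$j{\left(G,T \right)} = 8 + T$ ($j{\left(G,T \right)} = T - -8 = T + 8 = 8 + T$)
$\frac{j{\left(o,210 \right)} - 21827}{3289 + u{\left(-211,-125 \right)}} = \frac{\left(8 + 210\right) - 21827}{3289 - 336} = \frac{218 - 21827}{3289 - 336} = - \frac{21609}{2953}$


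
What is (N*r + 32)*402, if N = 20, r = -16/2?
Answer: -51456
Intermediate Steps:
r = -8 (r = -16*½ = -8)
(N*r + 32)*402 = (20*(-8) + 32)*402 = (-160 + 32)*402 = -128*402 = -51456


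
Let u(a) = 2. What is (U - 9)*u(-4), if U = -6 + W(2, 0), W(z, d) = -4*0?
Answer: -30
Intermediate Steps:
W(z, d) = 0
U = -6 (U = -6 + 0 = -6)
(U - 9)*u(-4) = (-6 - 9)*2 = -15*2 = -30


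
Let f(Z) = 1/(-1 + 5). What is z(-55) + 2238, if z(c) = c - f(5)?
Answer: 8731/4 ≈ 2182.8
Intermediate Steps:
f(Z) = ¼ (f(Z) = 1/4 = ¼)
z(c) = -¼ + c (z(c) = c - 1*¼ = c - ¼ = -¼ + c)
z(-55) + 2238 = (-¼ - 55) + 2238 = -221/4 + 2238 = 8731/4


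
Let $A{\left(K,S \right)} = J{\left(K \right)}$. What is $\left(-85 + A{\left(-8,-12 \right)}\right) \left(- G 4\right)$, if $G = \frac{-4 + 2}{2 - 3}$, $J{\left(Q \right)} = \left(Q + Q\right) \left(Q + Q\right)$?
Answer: $-1368$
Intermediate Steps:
$J{\left(Q \right)} = 4 Q^{2}$ ($J{\left(Q \right)} = 2 Q 2 Q = 4 Q^{2}$)
$G = 2$ ($G = - \frac{2}{-1} = \left(-2\right) \left(-1\right) = 2$)
$A{\left(K,S \right)} = 4 K^{2}$
$\left(-85 + A{\left(-8,-12 \right)}\right) \left(- G 4\right) = \left(-85 + 4 \left(-8\right)^{2}\right) \left(- 2 \cdot 4\right) = \left(-85 + 4 \cdot 64\right) \left(\left(-1\right) 8\right) = \left(-85 + 256\right) \left(-8\right) = 171 \left(-8\right) = -1368$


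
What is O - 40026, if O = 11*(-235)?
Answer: -42611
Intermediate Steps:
O = -2585
O - 40026 = -2585 - 40026 = -42611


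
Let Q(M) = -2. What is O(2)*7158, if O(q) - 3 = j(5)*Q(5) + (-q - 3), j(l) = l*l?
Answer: -372216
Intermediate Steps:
j(l) = l**2
O(q) = -50 - q (O(q) = 3 + (5**2*(-2) + (-q - 3)) = 3 + (25*(-2) + (-3 - q)) = 3 + (-50 + (-3 - q)) = 3 + (-53 - q) = -50 - q)
O(2)*7158 = (-50 - 1*2)*7158 = (-50 - 2)*7158 = -52*7158 = -372216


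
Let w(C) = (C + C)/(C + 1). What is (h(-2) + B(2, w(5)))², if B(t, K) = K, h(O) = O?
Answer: ⅑ ≈ 0.11111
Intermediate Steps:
w(C) = 2*C/(1 + C) (w(C) = (2*C)/(1 + C) = 2*C/(1 + C))
(h(-2) + B(2, w(5)))² = (-2 + 2*5/(1 + 5))² = (-2 + 2*5/6)² = (-2 + 2*5*(⅙))² = (-2 + 5/3)² = (-⅓)² = ⅑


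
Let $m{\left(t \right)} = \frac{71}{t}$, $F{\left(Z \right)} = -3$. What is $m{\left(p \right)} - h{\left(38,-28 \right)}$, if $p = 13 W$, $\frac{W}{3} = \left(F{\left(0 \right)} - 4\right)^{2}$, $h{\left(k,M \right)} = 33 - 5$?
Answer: $- \frac{53437}{1911} \approx -27.963$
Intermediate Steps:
$h{\left(k,M \right)} = 28$
$W = 147$ ($W = 3 \left(-3 - 4\right)^{2} = 3 \left(-7\right)^{2} = 3 \cdot 49 = 147$)
$p = 1911$ ($p = 13 \cdot 147 = 1911$)
$m{\left(p \right)} - h{\left(38,-28 \right)} = \frac{71}{1911} - 28 = - \frac{53437}{1911}$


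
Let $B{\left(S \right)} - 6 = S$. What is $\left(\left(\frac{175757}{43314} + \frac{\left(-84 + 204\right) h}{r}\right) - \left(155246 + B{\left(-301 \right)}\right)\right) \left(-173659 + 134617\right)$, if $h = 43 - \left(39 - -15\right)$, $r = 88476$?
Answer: $\frac{321985552176569907}{53225687} \approx 6.0494 \cdot 10^{9}$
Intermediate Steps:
$B{\left(S \right)} = 6 + S$
$h = -11$ ($h = 43 - \left(39 + 15\right) = 43 - 54 = -11$)
$\left(\left(\frac{175757}{43314} + \frac{\left(-84 + 204\right) h}{r}\right) - \left(155246 + B{\left(-301 \right)}\right)\right) \left(-173659 + 134617\right) = \left(\left(\frac{175757}{43314} + \frac{\left(-84 + 204\right) \left(-11\right)}{88476}\right) - 154951\right) \left(-173659 + 134617\right) = \left(\left(175757 \cdot \frac{1}{43314} + 120 \left(-11\right) \frac{1}{88476}\right) - 154951\right) \left(-39042\right) = \left(\left(\frac{175757}{43314} - \frac{110}{7373}\right) + \left(-155246 + 295\right)\right) \left(-39042\right) = \left(\left(\frac{175757}{43314} - \frac{110}{7373}\right) - 154951\right) \left(-39042\right) = \left(\frac{1291091821}{319354122} - 154951\right) \left(-39042\right) = \left(- \frac{49482949466201}{319354122}\right) \left(-39042\right) = \frac{321985552176569907}{53225687}$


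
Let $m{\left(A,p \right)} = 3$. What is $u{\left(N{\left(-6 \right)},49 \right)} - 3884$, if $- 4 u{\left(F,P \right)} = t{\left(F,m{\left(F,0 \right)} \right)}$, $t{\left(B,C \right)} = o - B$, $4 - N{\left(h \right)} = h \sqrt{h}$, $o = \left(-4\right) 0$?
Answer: $-3883 + \frac{3 i \sqrt{6}}{2} \approx -3883.0 + 3.6742 i$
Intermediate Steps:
$o = 0$
$N{\left(h \right)} = 4 - h^{\frac{3}{2}}$ ($N{\left(h \right)} = 4 - h \sqrt{h} = 4 - h^{\frac{3}{2}}$)
$t{\left(B,C \right)} = - B$ ($t{\left(B,C \right)} = 0 - B = - B$)
$u{\left(F,P \right)} = \frac{F}{4}$ ($u{\left(F,P \right)} = - \frac{\left(-1\right) F}{4} = \frac{F}{4}$)
$u{\left(N{\left(-6 \right)},49 \right)} - 3884 = \frac{4 - \left(-6\right)^{\frac{3}{2}}}{4} - 3884 = \frac{4 - - 6 i \sqrt{6}}{4} - 3884 = \frac{4 + 6 i \sqrt{6}}{4} - 3884 = \left(1 + \frac{3 i \sqrt{6}}{2}\right) - 3884 = -3883 + \frac{3 i \sqrt{6}}{2}$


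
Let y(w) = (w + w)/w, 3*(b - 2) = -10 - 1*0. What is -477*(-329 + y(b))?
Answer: 155979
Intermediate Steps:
b = -4/3 (b = 2 + (-10 - 1*0)/3 = 2 + (-10 + 0)/3 = 2 + (⅓)*(-10) = 2 - 10/3 = -4/3 ≈ -1.3333)
y(w) = 2 (y(w) = (2*w)/w = 2)
-477*(-329 + y(b)) = -477*(-329 + 2) = -477*(-327) = 155979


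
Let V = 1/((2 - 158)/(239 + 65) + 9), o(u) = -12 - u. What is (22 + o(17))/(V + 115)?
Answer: -4515/74251 ≈ -0.060807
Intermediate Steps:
V = 76/645 (V = 1/(-156/304 + 9) = 1/(-156*1/304 + 9) = 1/(-39/76 + 9) = 1/(645/76) = 76/645 ≈ 0.11783)
(22 + o(17))/(V + 115) = (22 + (-12 - 1*17))/(76/645 + 115) = (22 + (-12 - 17))/(74251/645) = (22 - 29)*(645/74251) = -7*645/74251 = -4515/74251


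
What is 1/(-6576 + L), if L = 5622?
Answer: -1/954 ≈ -0.0010482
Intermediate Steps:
1/(-6576 + L) = 1/(-6576 + 5622) = 1/(-954) = -1/954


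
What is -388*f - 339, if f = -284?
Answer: 109853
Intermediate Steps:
-388*f - 339 = -388*(-284) - 339 = 110192 - 339 = 109853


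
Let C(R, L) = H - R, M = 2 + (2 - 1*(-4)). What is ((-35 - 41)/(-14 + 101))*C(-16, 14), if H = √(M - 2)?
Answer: -1216/87 - 76*√6/87 ≈ -16.117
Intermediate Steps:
M = 8 (M = 2 + (2 + 4) = 2 + 6 = 8)
H = √6 (H = √(8 - 2) = √6 ≈ 2.4495)
C(R, L) = √6 - R
((-35 - 41)/(-14 + 101))*C(-16, 14) = ((-35 - 41)/(-14 + 101))*(√6 - 1*(-16)) = (-76/87)*(√6 + 16) = (-76*1/87)*(16 + √6) = -76*(16 + √6)/87 = -1216/87 - 76*√6/87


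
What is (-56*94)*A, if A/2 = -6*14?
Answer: 884352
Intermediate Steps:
A = -168 (A = 2*(-6*14) = 2*(-84) = -168)
(-56*94)*A = -56*94*(-168) = -5264*(-168) = 884352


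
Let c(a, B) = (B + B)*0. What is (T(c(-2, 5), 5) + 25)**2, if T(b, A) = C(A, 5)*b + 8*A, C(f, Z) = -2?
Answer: 4225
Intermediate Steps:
c(a, B) = 0 (c(a, B) = (2*B)*0 = 0)
T(b, A) = -2*b + 8*A
(T(c(-2, 5), 5) + 25)**2 = ((-2*0 + 8*5) + 25)**2 = ((0 + 40) + 25)**2 = (40 + 25)**2 = 65**2 = 4225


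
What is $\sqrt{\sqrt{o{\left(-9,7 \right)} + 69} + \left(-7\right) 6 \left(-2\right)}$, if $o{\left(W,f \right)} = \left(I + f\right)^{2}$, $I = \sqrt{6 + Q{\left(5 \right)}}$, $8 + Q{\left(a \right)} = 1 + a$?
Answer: $\sqrt{84 + 5 \sqrt{6}} \approx 9.8106$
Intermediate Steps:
$Q{\left(a \right)} = -7 + a$ ($Q{\left(a \right)} = -8 + \left(1 + a\right) = -7 + a$)
$I = 2$ ($I = \sqrt{6 + \left(-7 + 5\right)} = \sqrt{6 - 2} = \sqrt{4} = 2$)
$o{\left(W,f \right)} = \left(2 + f\right)^{2}$
$\sqrt{\sqrt{o{\left(-9,7 \right)} + 69} + \left(-7\right) 6 \left(-2\right)} = \sqrt{\sqrt{\left(2 + 7\right)^{2} + 69} + \left(-7\right) 6 \left(-2\right)} = \sqrt{\sqrt{9^{2} + 69} - -84} = \sqrt{\sqrt{81 + 69} + 84} = \sqrt{\sqrt{150} + 84} = \sqrt{5 \sqrt{6} + 84} = \sqrt{84 + 5 \sqrt{6}}$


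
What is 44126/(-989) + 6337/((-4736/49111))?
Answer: -308002007259/4683904 ≈ -65758.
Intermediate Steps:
44126/(-989) + 6337/((-4736/49111)) = 44126*(-1/989) + 6337/((-4736*1/49111)) = -44126/989 + 6337/(-4736/49111) = -44126/989 + 6337*(-49111/4736) = -44126/989 - 311216407/4736 = -308002007259/4683904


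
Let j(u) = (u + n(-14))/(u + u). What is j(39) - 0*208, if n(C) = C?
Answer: 25/78 ≈ 0.32051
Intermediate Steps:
j(u) = (-14 + u)/(2*u) (j(u) = (u - 14)/(u + u) = (-14 + u)/((2*u)) = (-14 + u)*(1/(2*u)) = (-14 + u)/(2*u))
j(39) - 0*208 = (½)*(-14 + 39)/39 - 0*208 = (½)*(1/39)*25 - 1*0 = 25/78 + 0 = 25/78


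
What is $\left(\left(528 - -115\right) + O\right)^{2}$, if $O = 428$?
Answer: $1147041$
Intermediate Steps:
$\left(\left(528 - -115\right) + O\right)^{2} = \left(\left(528 - -115\right) + 428\right)^{2} = \left(\left(528 + 115\right) + 428\right)^{2} = \left(643 + 428\right)^{2} = 1071^{2} = 1147041$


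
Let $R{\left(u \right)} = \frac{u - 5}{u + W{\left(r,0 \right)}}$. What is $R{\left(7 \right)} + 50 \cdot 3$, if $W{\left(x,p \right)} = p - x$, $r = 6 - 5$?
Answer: $\frac{451}{3} \approx 150.33$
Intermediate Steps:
$r = 1$ ($r = 6 - 5 = 1$)
$R{\left(u \right)} = \frac{-5 + u}{-1 + u}$ ($R{\left(u \right)} = \frac{u - 5}{u + \left(0 - 1\right)} = \frac{-5 + u}{u + \left(0 - 1\right)} = \frac{-5 + u}{u - 1} = \frac{-5 + u}{-1 + u}$)
$R{\left(7 \right)} + 50 \cdot 3 = \frac{-5 + 7}{-1 + 7} + 50 \cdot 3 = \frac{1}{6} \cdot 2 + 150 = \frac{1}{3} + 150 = \frac{451}{3}$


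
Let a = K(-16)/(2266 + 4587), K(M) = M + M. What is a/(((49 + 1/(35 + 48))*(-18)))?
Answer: 332/62725509 ≈ 5.2929e-6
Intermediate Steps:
K(M) = 2*M
a = -32/6853 (a = (2*(-16))/(2266 + 4587) = -32/6853 ≈ -0.0046695)
a/(((49 + 1/(35 + 48))*(-18))) = -32*(-1/(18*(49 + 1/(35 + 48))))/6853 = -32*(-1/(18*(49 + 1/83)))/6853 = -32/(6853*((4068/83)*(-18))) = -32/(6853*(-73224/83)) = -32/6853*(-83/73224) = 332/62725509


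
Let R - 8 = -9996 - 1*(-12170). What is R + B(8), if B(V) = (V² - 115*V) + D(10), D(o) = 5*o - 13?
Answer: 1363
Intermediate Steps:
R = 2182 (R = 8 + (-9996 - 1*(-12170)) = 8 + (-9996 + 12170) = 8 + 2174 = 2182)
D(o) = -13 + 5*o
B(V) = 37 + V² - 115*V (B(V) = (V² - 115*V) + (-13 + 5*10) = (V² - 115*V) + (-13 + 50) = (V² - 115*V) + 37 = 37 + V² - 115*V)
R + B(8) = 2182 + (37 + 8² - 115*8) = 2182 + (37 + 64 - 920) = 2182 - 819 = 1363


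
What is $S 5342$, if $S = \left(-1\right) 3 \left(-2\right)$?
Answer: $32052$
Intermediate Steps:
$S = 6$ ($S = \left(-3\right) \left(-2\right) = 6$)
$S 5342 = 6 \cdot 5342 = 32052$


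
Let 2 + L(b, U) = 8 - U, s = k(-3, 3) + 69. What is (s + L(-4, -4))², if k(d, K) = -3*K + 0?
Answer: 4900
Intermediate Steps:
k(d, K) = -3*K
s = 60 (s = -3*3 + 69 = -9 + 69 = 60)
L(b, U) = 6 - U (L(b, U) = -2 + (8 - U) = 6 - U)
(s + L(-4, -4))² = (60 + (6 - 1*(-4)))² = (60 + (6 + 4))² = (60 + 10)² = 70² = 4900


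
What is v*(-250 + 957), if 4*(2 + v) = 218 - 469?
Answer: -183113/4 ≈ -45778.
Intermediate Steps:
v = -259/4 (v = -2 + (218 - 469)/4 = -2 + (1/4)*(-251) = -2 - 251/4 = -259/4 ≈ -64.750)
v*(-250 + 957) = -259*(-250 + 957)/4 = -259/4*707 = -183113/4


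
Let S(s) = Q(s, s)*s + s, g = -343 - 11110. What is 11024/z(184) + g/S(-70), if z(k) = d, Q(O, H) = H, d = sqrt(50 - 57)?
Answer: -11453/4830 - 11024*I*sqrt(7)/7 ≈ -2.3712 - 4166.7*I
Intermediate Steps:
d = I*sqrt(7) (d = sqrt(-7) = I*sqrt(7) ≈ 2.6458*I)
z(k) = I*sqrt(7)
g = -11453
S(s) = s + s**2 (S(s) = s*s + s = s**2 + s = s + s**2)
11024/z(184) + g/S(-70) = 11024/((I*sqrt(7))) - 11453*(-1/(70*(1 - 70))) = 11024*(-I*sqrt(7)/7) - 11453/((-70*(-69))) = -11024*I*sqrt(7)/7 - 11453/4830 = -11453/4830 - 11024*I*sqrt(7)/7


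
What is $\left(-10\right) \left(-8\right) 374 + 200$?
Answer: $30120$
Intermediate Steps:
$\left(-10\right) \left(-8\right) 374 + 200 = 80 \cdot 374 + 200 = 29920 + 200 = 30120$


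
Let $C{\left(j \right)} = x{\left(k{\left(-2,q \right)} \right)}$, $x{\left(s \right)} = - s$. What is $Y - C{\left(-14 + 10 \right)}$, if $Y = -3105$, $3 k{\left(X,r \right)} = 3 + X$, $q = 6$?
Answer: $- \frac{9314}{3} \approx -3104.7$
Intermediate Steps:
$k{\left(X,r \right)} = 1 + \frac{X}{3}$ ($k{\left(X,r \right)} = \frac{3 + X}{3} = 1 + \frac{X}{3}$)
$C{\left(j \right)} = - \frac{1}{3}$ ($C{\left(j \right)} = - (1 + \frac{1}{3} \left(-2\right)) = - (1 - \frac{2}{3}) = \left(-1\right) \frac{1}{3} = - \frac{1}{3}$)
$Y - C{\left(-14 + 10 \right)} = -3105 - - \frac{1}{3} = -3105 + \frac{1}{3} = - \frac{9314}{3}$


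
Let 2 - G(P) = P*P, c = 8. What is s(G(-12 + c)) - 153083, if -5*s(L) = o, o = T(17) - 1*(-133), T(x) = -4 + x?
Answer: -765561/5 ≈ -1.5311e+5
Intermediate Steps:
G(P) = 2 - P**2 (G(P) = 2 - P*P = 2 - P**2)
o = 146 (o = (-4 + 17) - 1*(-133) = 13 + 133 = 146)
s(L) = -146/5 (s(L) = -1/5*146 = -146/5)
s(G(-12 + c)) - 153083 = -146/5 - 153083 = -765561/5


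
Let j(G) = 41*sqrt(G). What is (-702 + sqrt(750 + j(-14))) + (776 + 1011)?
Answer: 1085 + sqrt(750 + 41*I*sqrt(14)) ≈ 1112.5 + 2.7864*I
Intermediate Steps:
(-702 + sqrt(750 + j(-14))) + (776 + 1011) = (-702 + sqrt(750 + 41*sqrt(-14))) + (776 + 1011) = (-702 + sqrt(750 + 41*(I*sqrt(14)))) + 1787 = (-702 + sqrt(750 + 41*I*sqrt(14))) + 1787 = 1085 + sqrt(750 + 41*I*sqrt(14))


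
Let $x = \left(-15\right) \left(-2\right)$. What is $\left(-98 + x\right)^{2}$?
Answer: $4624$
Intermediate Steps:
$x = 30$
$\left(-98 + x\right)^{2} = \left(-98 + 30\right)^{2} = \left(-68\right)^{2} = 4624$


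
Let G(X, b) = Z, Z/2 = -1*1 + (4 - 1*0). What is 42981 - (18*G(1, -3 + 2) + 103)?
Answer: 42770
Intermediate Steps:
Z = 6 (Z = 2*(-1*1 + (4 - 1*0)) = 2*(-1 + (4 + 0)) = 2*(-1 + 4) = 2*3 = 6)
G(X, b) = 6
42981 - (18*G(1, -3 + 2) + 103) = 42981 - (18*6 + 103) = 42981 - (108 + 103) = 42981 - 1*211 = 42981 - 211 = 42770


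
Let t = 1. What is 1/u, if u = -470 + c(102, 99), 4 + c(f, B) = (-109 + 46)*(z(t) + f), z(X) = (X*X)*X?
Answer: -1/6963 ≈ -0.00014362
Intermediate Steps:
z(X) = X³ (z(X) = X²*X = X³)
c(f, B) = -67 - 63*f (c(f, B) = -4 + (-109 + 46)*(1³ + f) = -4 - 63*(1 + f) = -4 + (-63 - 63*f) = -67 - 63*f)
u = -6963 (u = -470 + (-67 - 63*102) = -470 + (-67 - 6426) = -470 - 6493 = -6963)
1/u = 1/(-6963) = -1/6963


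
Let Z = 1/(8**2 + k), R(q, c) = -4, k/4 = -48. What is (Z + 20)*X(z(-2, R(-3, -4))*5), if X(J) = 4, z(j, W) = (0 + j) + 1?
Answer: 2559/32 ≈ 79.969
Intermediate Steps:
k = -192 (k = 4*(-48) = -192)
z(j, W) = 1 + j (z(j, W) = j + 1 = 1 + j)
Z = -1/128 (Z = 1/(8**2 - 192) = 1/(64 - 192) = 1/(-128) = -1/128 ≈ -0.0078125)
(Z + 20)*X(z(-2, R(-3, -4))*5) = (-1/128 + 20)*4 = (2559/128)*4 = 2559/32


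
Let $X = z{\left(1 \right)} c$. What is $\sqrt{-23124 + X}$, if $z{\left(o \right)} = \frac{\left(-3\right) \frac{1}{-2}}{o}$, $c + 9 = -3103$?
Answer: $12 i \sqrt{193} \approx 166.71 i$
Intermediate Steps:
$c = -3112$ ($c = -9 - 3103 = -3112$)
$z{\left(o \right)} = \frac{3}{2 o}$ ($z{\left(o \right)} = \frac{\left(-3\right) \left(- \frac{1}{2}\right)}{o} = \frac{3}{2 o}$)
$X = -4668$ ($X = \frac{3}{2 \cdot 1} \left(-3112\right) = \frac{3}{2} \cdot 1 \left(-3112\right) = \frac{3}{2} \left(-3112\right) = -4668$)
$\sqrt{-23124 + X} = \sqrt{-23124 - 4668} = \sqrt{-27792} = 12 i \sqrt{193}$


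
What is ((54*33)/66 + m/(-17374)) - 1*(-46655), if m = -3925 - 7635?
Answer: 23854842/511 ≈ 46683.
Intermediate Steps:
m = -11560
((54*33)/66 + m/(-17374)) - 1*(-46655) = ((54*33)/66 - 11560/(-17374)) - 1*(-46655) = (1782*(1/66) - 11560*(-1/17374)) + 46655 = (27 + 340/511) + 46655 = 14137/511 + 46655 = 23854842/511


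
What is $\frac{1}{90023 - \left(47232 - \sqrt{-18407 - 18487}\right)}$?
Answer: $\frac{42791}{1831106575} - \frac{i \sqrt{36894}}{1831106575} \approx 2.3369 \cdot 10^{-5} - 1.049 \cdot 10^{-7} i$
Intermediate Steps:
$\frac{1}{90023 - \left(47232 - \sqrt{-18407 - 18487}\right)} = \frac{1}{90023 - \left(47232 - \sqrt{-36894}\right)} = \frac{1}{90023 - \left(47232 - i \sqrt{36894}\right)} = \frac{1}{42791 + i \sqrt{36894}}$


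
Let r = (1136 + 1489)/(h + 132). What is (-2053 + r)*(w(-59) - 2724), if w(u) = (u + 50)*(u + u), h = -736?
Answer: 1032631347/302 ≈ 3.4193e+6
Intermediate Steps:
w(u) = 2*u*(50 + u) (w(u) = (50 + u)*(2*u) = 2*u*(50 + u))
r = -2625/604 (r = (1136 + 1489)/(-736 + 132) = 2625/(-604) = 2625*(-1/604) = -2625/604 ≈ -4.3460)
(-2053 + r)*(w(-59) - 2724) = (-2053 - 2625/604)*(2*(-59)*(50 - 59) - 2724) = -1242637*(2*(-59)*(-9) - 2724)/604 = -1242637*(1062 - 2724)/604 = -1242637/604*(-1662) = 1032631347/302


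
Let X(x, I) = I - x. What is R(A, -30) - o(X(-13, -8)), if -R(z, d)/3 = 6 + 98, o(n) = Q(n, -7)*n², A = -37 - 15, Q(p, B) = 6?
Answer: -462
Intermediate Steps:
A = -52
o(n) = 6*n²
R(z, d) = -312 (R(z, d) = -3*(6 + 98) = -3*104 = -312)
R(A, -30) - o(X(-13, -8)) = -312 - 6*(-8 - 1*(-13))² = -312 - 6*(-8 + 13)² = -312 - 6*5² = -312 - 6*25 = -312 - 1*150 = -312 - 150 = -462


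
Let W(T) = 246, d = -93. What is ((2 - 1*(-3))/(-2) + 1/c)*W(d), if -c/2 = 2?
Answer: -1353/2 ≈ -676.50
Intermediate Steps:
c = -4 (c = -2*2 = -4)
((2 - 1*(-3))/(-2) + 1/c)*W(d) = ((2 - 1*(-3))/(-2) + 1/(-4))*246 = ((2 + 3)*(-½) + 1*(-¼))*246 = (5*(-½) - ¼)*246 = (-5/2 - ¼)*246 = -11/4*246 = -1353/2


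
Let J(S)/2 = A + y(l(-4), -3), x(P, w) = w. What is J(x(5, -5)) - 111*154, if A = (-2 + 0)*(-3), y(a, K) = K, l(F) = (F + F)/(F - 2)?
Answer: -17088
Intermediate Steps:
l(F) = 2*F/(-2 + F) (l(F) = (2*F)/(-2 + F) = 2*F/(-2 + F))
A = 6 (A = -2*(-3) = 6)
J(S) = 6 (J(S) = 2*(6 - 3) = 2*3 = 6)
J(x(5, -5)) - 111*154 = 6 - 111*154 = 6 - 17094 = -17088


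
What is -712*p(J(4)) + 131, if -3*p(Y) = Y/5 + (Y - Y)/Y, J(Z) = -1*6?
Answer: -769/5 ≈ -153.80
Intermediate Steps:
J(Z) = -6
p(Y) = -Y/15 (p(Y) = -(Y/5 + (Y - Y)/Y)/3 = -(Y*(1/5) + 0/Y)/3 = -(Y/5 + 0)/3 = -Y/15)
-712*p(J(4)) + 131 = -(-712)*(-6)/15 + 131 = -712*2/5 + 131 = -1424/5 + 131 = -769/5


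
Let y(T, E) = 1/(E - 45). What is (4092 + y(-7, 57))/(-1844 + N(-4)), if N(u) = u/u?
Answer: -49105/22116 ≈ -2.2203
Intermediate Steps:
y(T, E) = 1/(-45 + E)
N(u) = 1
(4092 + y(-7, 57))/(-1844 + N(-4)) = (4092 + 1/(-45 + 57))/(-1844 + 1) = (4092 + 1/12)/(-1843) = (4092 + 1/12)*(-1/1843) = (49105/12)*(-1/1843) = -49105/22116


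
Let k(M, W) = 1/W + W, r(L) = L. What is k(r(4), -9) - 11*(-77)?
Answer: 7541/9 ≈ 837.89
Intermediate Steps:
k(M, W) = W + 1/W (k(M, W) = 1/W + W = W + 1/W)
k(r(4), -9) - 11*(-77) = (-9 + 1/(-9)) - 11*(-77) = (-9 - ⅑) + 847 = -82/9 + 847 = 7541/9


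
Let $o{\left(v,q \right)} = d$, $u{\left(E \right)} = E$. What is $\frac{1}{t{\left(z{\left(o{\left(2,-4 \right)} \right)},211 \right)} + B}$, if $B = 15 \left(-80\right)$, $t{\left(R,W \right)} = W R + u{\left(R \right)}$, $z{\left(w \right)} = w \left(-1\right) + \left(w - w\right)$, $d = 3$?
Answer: $- \frac{1}{1836} \approx -0.00054466$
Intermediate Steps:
$o{\left(v,q \right)} = 3$
$z{\left(w \right)} = - w$ ($z{\left(w \right)} = - w + 0 = - w$)
$t{\left(R,W \right)} = R + R W$ ($t{\left(R,W \right)} = W R + R = R W + R = R + R W$)
$B = -1200$
$\frac{1}{t{\left(z{\left(o{\left(2,-4 \right)} \right)},211 \right)} + B} = \frac{1}{\left(-1\right) 3 \left(1 + 211\right) - 1200} = \frac{1}{\left(-3\right) 212 - 1200} = \frac{1}{-636 - 1200} = \frac{1}{-1836} = - \frac{1}{1836}$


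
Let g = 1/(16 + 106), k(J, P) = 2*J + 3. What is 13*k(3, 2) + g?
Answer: 14275/122 ≈ 117.01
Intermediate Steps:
k(J, P) = 3 + 2*J
g = 1/122 ≈ 0.0081967
13*k(3, 2) + g = 13*(3 + 2*3) + 1/122 = 13*(3 + 6) + 1/122 = 13*9 + 1/122 = 117 + 1/122 = 14275/122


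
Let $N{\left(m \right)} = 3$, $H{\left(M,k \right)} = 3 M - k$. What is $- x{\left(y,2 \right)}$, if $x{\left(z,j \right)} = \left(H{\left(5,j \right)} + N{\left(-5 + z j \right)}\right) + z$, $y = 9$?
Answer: $-25$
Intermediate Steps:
$H{\left(M,k \right)} = - k + 3 M$
$x{\left(z,j \right)} = 18 + z - j$ ($x{\left(z,j \right)} = \left(\left(- j + 3 \cdot 5\right) + 3\right) + z = \left(\left(- j + 15\right) + 3\right) + z = \left(\left(15 - j\right) + 3\right) + z = \left(18 - j\right) + z = 18 + z - j$)
$- x{\left(y,2 \right)} = - (18 + 9 - 2) = \left(-1\right) 25 = -25$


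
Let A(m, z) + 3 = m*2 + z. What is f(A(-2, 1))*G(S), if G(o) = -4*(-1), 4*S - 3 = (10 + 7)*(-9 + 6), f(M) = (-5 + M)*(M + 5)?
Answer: 44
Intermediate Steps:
A(m, z) = -3 + z + 2*m (A(m, z) = -3 + (m*2 + z) = -3 + (2*m + z) = -3 + (z + 2*m) = -3 + z + 2*m)
f(M) = (-5 + M)*(5 + M)
S = -12 (S = ¾ + ((10 + 7)*(-9 + 6))/4 = ¾ + (17*(-3))/4 = ¾ + (¼)*(-51) = ¾ - 51/4 = -12)
G(o) = 4
f(A(-2, 1))*G(S) = (-25 + (-3 + 1 + 2*(-2))²)*4 = (-25 + (-3 + 1 - 4)²)*4 = (-25 + (-6)²)*4 = (-25 + 36)*4 = 11*4 = 44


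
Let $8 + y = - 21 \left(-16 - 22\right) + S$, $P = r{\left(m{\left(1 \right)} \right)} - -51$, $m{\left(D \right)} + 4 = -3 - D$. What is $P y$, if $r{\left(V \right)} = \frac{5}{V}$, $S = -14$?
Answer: $39091$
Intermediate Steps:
$m{\left(D \right)} = -7 - D$ ($m{\left(D \right)} = -4 - \left(3 + D\right) = -7 - D$)
$P = \frac{403}{8}$ ($P = \frac{5}{-7 - 1} - -51 = \frac{5}{-7 - 1} + 51 = \frac{5}{-8} + 51 = 5 \left(- \frac{1}{8}\right) + 51 = - \frac{5}{8} + 51 = \frac{403}{8} \approx 50.375$)
$y = 776$ ($y = -8 - \left(14 + 21 \left(-16 - 22\right)\right) = -8 - -784 = -8 + \left(798 - 14\right) = -8 + 784 = 776$)
$P y = \frac{403}{8} \cdot 776 = 39091$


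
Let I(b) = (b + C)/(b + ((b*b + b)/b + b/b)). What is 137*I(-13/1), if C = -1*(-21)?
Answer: -137/3 ≈ -45.667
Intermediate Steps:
C = 21
I(b) = (21 + b)/(1 + b + (b + b**2)/b) (I(b) = (b + 21)/(b + ((b*b + b)/b + b/b)) = (21 + b)/(b + ((b**2 + b)/b + 1)) = (21 + b)/(b + ((b + b**2)/b + 1)) = (21 + b)/(b + (1 + (b + b**2)/b)) = (21 + b)/(1 + b + (b + b**2)/b))
137*I(-13/1) = 137*((21 - 13/1)/(2*(1 - 13/1))) = 137*((21 - 13*1)/(2*(1 - 13*1))) = 137*((21 - 13)/(2*(1 - 13))) = 137*((1/2)*8/(-12)) = 137*((1/2)*(-1/12)*8) = 137*(-1/3) = -137/3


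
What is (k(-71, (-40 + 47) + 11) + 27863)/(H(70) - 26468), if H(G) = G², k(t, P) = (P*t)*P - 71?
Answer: -1197/5392 ≈ -0.22200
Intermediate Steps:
k(t, P) = -71 + t*P² (k(t, P) = t*P² - 71 = -71 + t*P²)
(k(-71, (-40 + 47) + 11) + 27863)/(H(70) - 26468) = ((-71 - 71*((-40 + 47) + 11)²) + 27863)/(70² - 26468) = ((-71 - 71*(7 + 11)²) + 27863)/(4900 - 26468) = ((-71 - 71*18²) + 27863)/(-21568) = ((-71 - 71*324) + 27863)*(-1/21568) = ((-71 - 23004) + 27863)*(-1/21568) = (-23075 + 27863)*(-1/21568) = 4788*(-1/21568) = -1197/5392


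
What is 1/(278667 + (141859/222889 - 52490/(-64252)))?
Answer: 7160532014/1995414381829377 ≈ 3.5885e-6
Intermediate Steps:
1/(278667 + (141859/222889 - 52490/(-64252))) = 1/(278667 + (141859*(1/222889) - 52490*(-1/64252))) = 1/(278667 + (141859/222889 + 26245/32126)) = 1/(278667 + 10407084039/7160532014) = 1/(1995414381829377/7160532014) = 7160532014/1995414381829377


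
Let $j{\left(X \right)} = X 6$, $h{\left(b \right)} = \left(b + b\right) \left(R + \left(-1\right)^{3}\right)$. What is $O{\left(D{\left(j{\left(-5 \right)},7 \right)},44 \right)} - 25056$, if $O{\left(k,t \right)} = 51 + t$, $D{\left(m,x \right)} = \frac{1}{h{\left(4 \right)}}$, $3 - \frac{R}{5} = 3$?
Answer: $-24961$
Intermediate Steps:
$R = 0$ ($R = 15 - 15 = 0$)
$h{\left(b \right)} = - 2 b$ ($h{\left(b \right)} = \left(b + b\right) \left(0 + \left(-1\right)^{3}\right) = 2 b \left(0 - 1\right) = 2 b \left(-1\right) = - 2 b$)
$j{\left(X \right)} = 6 X$
$D{\left(m,x \right)} = - \frac{1}{8}$ ($D{\left(m,x \right)} = \frac{1}{\left(-2\right) 4} = \frac{1}{-8} = - \frac{1}{8}$)
$O{\left(D{\left(j{\left(-5 \right)},7 \right)},44 \right)} - 25056 = \left(51 + 44\right) - 25056 = 95 - 25056 = -24961$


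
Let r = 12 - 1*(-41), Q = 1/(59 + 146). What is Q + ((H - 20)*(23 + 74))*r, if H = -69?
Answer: -93797544/205 ≈ -4.5755e+5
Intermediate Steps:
Q = 1/205 ≈ 0.0048781
r = 53 (r = 12 + 41 = 53)
Q + ((H - 20)*(23 + 74))*r = 1/205 + ((-69 - 20)*(23 + 74))*53 = 1/205 - 89*97*53 = 1/205 - 8633*53 = 1/205 - 457549 = -93797544/205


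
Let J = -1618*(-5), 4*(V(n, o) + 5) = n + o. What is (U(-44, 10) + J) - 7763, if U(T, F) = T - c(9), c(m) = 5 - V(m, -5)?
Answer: 274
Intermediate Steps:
V(n, o) = -5 + n/4 + o/4 (V(n, o) = -5 + (n + o)/4 = -5 + (n/4 + o/4) = -5 + n/4 + o/4)
J = 8090
c(m) = 45/4 - m/4 (c(m) = 5 - (-5 + m/4 + (¼)*(-5)) = 5 - (-5 + m/4 - 5/4) = 5 - (-25/4 + m/4) = 5 + (25/4 - m/4) = 45/4 - m/4)
U(T, F) = -9 + T (U(T, F) = T - (45/4 - ¼*9) = T - (45/4 - 9/4) = T - 1*9 = T - 9 = -9 + T)
(U(-44, 10) + J) - 7763 = ((-9 - 44) + 8090) - 7763 = (-53 + 8090) - 7763 = 8037 - 7763 = 274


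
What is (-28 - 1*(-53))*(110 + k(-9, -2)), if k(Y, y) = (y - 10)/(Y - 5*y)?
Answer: 2450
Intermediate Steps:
k(Y, y) = (-10 + y)/(Y - 5*y)
(-28 - 1*(-53))*(110 + k(-9, -2)) = (-28 - 1*(-53))*(110 + (-10 - 2)/(-9 - 5*(-2))) = (-28 + 53)*(110 - 12/(-9 + 10)) = 25*(110 - 12/1) = 25*(110 + 1*(-12)) = 25*(110 - 12) = 25*98 = 2450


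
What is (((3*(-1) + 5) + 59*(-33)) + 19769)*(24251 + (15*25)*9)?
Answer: 492405824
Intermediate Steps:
(((3*(-1) + 5) + 59*(-33)) + 19769)*(24251 + (15*25)*9) = (((-3 + 5) - 1947) + 19769)*(24251 + 375*9) = ((2 - 1947) + 19769)*(24251 + 3375) = (-1945 + 19769)*27626 = 17824*27626 = 492405824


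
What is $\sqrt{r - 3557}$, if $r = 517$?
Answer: $4 i \sqrt{190} \approx 55.136 i$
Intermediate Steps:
$\sqrt{r - 3557} = \sqrt{517 - 3557} = \sqrt{-3040} = 4 i \sqrt{190}$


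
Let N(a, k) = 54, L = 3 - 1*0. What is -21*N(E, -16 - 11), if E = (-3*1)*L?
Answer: -1134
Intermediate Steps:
L = 3 (L = 3 + 0 = 3)
E = -9 (E = -3*1*3 = -3*3 = -9)
-21*N(E, -16 - 11) = -21*54 = -1134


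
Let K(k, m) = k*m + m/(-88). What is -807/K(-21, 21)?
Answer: 23672/12943 ≈ 1.8289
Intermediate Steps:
K(k, m) = -m/88 + k*m (K(k, m) = k*m + m*(-1/88) = k*m - m/88 = -m/88 + k*m)
-807/K(-21, 21) = -807*1/(21*(-1/88 - 21)) = -807/(21*(-1849/88)) = -807/(-38829/88) = -807*(-88/38829) = 23672/12943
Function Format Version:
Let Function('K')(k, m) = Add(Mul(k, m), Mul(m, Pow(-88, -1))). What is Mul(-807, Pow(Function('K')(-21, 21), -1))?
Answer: Rational(23672, 12943) ≈ 1.8289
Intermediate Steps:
Function('K')(k, m) = Add(Mul(Rational(-1, 88), m), Mul(k, m)) (Function('K')(k, m) = Add(Mul(k, m), Mul(m, Rational(-1, 88))) = Add(Mul(k, m), Mul(Rational(-1, 88), m)) = Add(Mul(Rational(-1, 88), m), Mul(k, m)))
Mul(-807, Pow(Function('K')(-21, 21), -1)) = Mul(-807, Pow(Mul(21, Add(Rational(-1, 88), -21)), -1)) = Mul(-807, Pow(Mul(21, Rational(-1849, 88)), -1)) = Mul(-807, Pow(Rational(-38829, 88), -1)) = Mul(-807, Rational(-88, 38829)) = Rational(23672, 12943)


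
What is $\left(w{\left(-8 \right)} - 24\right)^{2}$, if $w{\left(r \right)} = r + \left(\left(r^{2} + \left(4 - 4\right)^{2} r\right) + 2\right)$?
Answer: $1156$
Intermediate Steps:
$w{\left(r \right)} = 2 + r + r^{2}$ ($w{\left(r \right)} = r + \left(\left(r^{2} + 0^{2} r\right) + 2\right) = r + \left(\left(r^{2} + 0 r\right) + 2\right) = r + \left(\left(r^{2} + 0\right) + 2\right) = r + \left(r^{2} + 2\right) = r + \left(2 + r^{2}\right) = 2 + r + r^{2}$)
$\left(w{\left(-8 \right)} - 24\right)^{2} = \left(\left(2 - 8 + \left(-8\right)^{2}\right) - 24\right)^{2} = \left(\left(2 - 8 + 64\right) - 24\right)^{2} = \left(58 - 24\right)^{2} = 34^{2} = 1156$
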